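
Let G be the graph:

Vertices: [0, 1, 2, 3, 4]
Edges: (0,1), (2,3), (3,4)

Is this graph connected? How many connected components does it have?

Checking connectivity: the graph has 2 connected component(s).
Components: [[0, 1], [2, 3, 4]]. The graph is NOT connected.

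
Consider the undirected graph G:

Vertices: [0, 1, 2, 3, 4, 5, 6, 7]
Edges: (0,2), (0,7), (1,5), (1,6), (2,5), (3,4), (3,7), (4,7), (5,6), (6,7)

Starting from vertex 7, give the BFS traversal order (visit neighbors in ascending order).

BFS from vertex 7 (neighbors processed in ascending order):
Visit order: 7, 0, 3, 4, 6, 2, 1, 5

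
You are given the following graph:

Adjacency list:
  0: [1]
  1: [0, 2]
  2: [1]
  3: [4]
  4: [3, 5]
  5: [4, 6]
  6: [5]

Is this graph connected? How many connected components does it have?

Checking connectivity: the graph has 2 connected component(s).
Components: [[0, 1, 2], [3, 4, 5, 6]]. The graph is NOT connected.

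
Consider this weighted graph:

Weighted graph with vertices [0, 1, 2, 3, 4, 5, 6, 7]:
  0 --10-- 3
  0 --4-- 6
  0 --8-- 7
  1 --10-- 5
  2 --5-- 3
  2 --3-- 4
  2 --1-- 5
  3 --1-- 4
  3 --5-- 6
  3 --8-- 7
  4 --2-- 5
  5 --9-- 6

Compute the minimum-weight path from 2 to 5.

Using Dijkstra's algorithm from vertex 2:
Shortest path: 2 -> 5
Total weight: 1 = 1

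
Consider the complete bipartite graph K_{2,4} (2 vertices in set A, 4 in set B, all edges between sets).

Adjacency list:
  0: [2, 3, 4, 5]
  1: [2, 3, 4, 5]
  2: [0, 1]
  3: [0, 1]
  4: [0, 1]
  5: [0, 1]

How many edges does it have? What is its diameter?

K_{2,4} has 2 * 4 = 8 edges.
Any vertex reaches any opposite-side vertex in 1 step; same-side vertices reach in 2 steps via any opposite-side vertex.
Diameter = 2.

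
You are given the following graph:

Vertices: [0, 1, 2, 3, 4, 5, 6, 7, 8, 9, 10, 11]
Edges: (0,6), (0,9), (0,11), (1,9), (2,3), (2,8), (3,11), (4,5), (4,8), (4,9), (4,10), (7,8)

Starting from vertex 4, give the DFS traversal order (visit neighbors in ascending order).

DFS from vertex 4 (neighbors processed in ascending order):
Visit order: 4, 5, 8, 2, 3, 11, 0, 6, 9, 1, 7, 10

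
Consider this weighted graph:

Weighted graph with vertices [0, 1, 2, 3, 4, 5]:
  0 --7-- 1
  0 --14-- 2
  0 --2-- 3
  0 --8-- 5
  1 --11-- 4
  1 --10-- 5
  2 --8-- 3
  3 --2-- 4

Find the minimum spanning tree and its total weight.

Applying Kruskal's algorithm (sort edges by weight, add if no cycle):
  Add (0,3) w=2
  Add (3,4) w=2
  Add (0,1) w=7
  Add (0,5) w=8
  Add (2,3) w=8
  Skip (1,5) w=10 (creates cycle)
  Skip (1,4) w=11 (creates cycle)
  Skip (0,2) w=14 (creates cycle)
MST weight = 27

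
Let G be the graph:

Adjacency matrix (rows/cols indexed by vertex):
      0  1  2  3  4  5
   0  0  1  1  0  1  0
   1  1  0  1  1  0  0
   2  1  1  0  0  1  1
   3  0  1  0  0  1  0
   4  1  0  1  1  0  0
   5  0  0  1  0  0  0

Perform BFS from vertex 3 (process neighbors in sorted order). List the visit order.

BFS from vertex 3 (neighbors processed in ascending order):
Visit order: 3, 1, 4, 0, 2, 5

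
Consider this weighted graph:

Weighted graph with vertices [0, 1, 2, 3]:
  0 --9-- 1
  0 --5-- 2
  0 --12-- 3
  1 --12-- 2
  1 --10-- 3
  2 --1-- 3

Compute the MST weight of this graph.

Applying Kruskal's algorithm (sort edges by weight, add if no cycle):
  Add (2,3) w=1
  Add (0,2) w=5
  Add (0,1) w=9
  Skip (1,3) w=10 (creates cycle)
  Skip (0,3) w=12 (creates cycle)
  Skip (1,2) w=12 (creates cycle)
MST weight = 15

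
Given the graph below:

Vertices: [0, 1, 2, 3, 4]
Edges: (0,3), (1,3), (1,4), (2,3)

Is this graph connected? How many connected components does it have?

Checking connectivity: the graph has 1 connected component(s).
All vertices are reachable from each other. The graph IS connected.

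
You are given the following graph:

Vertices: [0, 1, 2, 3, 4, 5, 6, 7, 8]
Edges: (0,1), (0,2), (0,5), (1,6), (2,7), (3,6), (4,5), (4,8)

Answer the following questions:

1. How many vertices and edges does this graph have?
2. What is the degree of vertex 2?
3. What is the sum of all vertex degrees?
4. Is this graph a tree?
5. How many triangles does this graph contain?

Count: 9 vertices, 8 edges.
Vertex 2 has neighbors [0, 7], degree = 2.
Handshaking lemma: 2 * 8 = 16.
A graph is a tree iff it is connected and has exactly n-1 edges. This graph is connected (all 9 vertices in one component) and has 9-1 = 8 edges. It is a tree.
Number of triangles = 0.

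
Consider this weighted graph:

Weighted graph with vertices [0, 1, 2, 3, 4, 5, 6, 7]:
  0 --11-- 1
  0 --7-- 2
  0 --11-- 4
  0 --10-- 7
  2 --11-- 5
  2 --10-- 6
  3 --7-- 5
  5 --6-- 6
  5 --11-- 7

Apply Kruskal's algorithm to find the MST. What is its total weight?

Applying Kruskal's algorithm (sort edges by weight, add if no cycle):
  Add (5,6) w=6
  Add (0,2) w=7
  Add (3,5) w=7
  Add (0,7) w=10
  Add (2,6) w=10
  Add (0,1) w=11
  Add (0,4) w=11
  Skip (2,5) w=11 (creates cycle)
  Skip (5,7) w=11 (creates cycle)
MST weight = 62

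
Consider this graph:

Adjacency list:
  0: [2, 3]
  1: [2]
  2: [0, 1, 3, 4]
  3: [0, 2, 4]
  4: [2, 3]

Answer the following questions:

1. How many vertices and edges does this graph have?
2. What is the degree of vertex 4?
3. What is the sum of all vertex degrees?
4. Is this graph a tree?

Count: 5 vertices, 6 edges.
Vertex 4 has neighbors [2, 3], degree = 2.
Handshaking lemma: 2 * 6 = 12.
A tree on 5 vertices has 4 edges. This graph has 6 edges (2 extra). Not a tree.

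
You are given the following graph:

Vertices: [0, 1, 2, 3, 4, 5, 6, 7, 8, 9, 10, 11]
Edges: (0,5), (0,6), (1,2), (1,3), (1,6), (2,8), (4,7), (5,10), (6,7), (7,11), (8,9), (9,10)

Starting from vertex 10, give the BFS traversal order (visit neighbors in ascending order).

BFS from vertex 10 (neighbors processed in ascending order):
Visit order: 10, 5, 9, 0, 8, 6, 2, 1, 7, 3, 4, 11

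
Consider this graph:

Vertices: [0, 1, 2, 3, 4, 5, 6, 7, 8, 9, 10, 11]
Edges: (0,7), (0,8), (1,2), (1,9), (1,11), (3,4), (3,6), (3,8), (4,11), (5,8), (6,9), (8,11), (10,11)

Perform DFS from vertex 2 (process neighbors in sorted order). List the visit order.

DFS from vertex 2 (neighbors processed in ascending order):
Visit order: 2, 1, 9, 6, 3, 4, 11, 8, 0, 7, 5, 10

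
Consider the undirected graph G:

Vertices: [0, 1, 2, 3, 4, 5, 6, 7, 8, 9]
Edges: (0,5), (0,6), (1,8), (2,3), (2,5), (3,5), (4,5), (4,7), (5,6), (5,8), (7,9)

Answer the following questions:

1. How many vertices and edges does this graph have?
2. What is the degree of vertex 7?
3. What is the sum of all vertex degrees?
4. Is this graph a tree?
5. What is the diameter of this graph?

Count: 10 vertices, 11 edges.
Vertex 7 has neighbors [4, 9], degree = 2.
Handshaking lemma: 2 * 11 = 22.
A tree on 10 vertices has 9 edges. This graph has 11 edges (2 extra). Not a tree.
Diameter (longest shortest path) = 5.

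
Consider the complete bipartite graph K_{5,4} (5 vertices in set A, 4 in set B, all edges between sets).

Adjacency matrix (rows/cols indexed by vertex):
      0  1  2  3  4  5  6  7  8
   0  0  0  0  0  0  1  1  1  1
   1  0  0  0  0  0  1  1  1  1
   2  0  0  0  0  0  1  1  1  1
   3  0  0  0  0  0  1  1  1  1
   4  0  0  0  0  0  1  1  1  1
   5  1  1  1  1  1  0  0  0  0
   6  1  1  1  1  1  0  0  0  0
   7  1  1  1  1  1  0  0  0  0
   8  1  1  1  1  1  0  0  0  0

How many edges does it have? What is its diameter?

K_{5,4} has 5 * 4 = 20 edges.
Any vertex reaches any opposite-side vertex in 1 step; same-side vertices reach in 2 steps via any opposite-side vertex.
Diameter = 2.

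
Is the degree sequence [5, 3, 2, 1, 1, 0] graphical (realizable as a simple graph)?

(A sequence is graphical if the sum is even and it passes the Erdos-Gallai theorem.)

Sum of degrees = 12. Sum is even but fails Erdos-Gallai. The sequence is NOT graphical.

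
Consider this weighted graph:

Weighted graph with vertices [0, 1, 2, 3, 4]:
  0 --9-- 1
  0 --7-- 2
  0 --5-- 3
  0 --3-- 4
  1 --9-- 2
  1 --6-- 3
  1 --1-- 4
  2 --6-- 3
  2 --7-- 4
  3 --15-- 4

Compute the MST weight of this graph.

Applying Kruskal's algorithm (sort edges by weight, add if no cycle):
  Add (1,4) w=1
  Add (0,4) w=3
  Add (0,3) w=5
  Skip (1,3) w=6 (creates cycle)
  Add (2,3) w=6
  Skip (0,2) w=7 (creates cycle)
  Skip (2,4) w=7 (creates cycle)
  Skip (0,1) w=9 (creates cycle)
  Skip (1,2) w=9 (creates cycle)
  Skip (3,4) w=15 (creates cycle)
MST weight = 15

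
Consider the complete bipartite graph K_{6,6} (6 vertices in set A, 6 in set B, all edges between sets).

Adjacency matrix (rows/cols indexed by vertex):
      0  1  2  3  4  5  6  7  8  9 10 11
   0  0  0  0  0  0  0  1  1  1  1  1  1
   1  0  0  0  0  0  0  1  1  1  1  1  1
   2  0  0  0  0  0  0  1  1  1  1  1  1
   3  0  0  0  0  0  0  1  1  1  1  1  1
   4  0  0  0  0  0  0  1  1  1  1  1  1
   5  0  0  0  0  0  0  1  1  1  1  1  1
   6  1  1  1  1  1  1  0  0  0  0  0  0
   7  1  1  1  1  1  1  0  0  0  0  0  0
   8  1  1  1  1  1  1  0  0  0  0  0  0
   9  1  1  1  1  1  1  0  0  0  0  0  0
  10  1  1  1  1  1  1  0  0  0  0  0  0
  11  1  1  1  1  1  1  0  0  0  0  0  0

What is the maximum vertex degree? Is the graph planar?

Set-A vertices have degree 6; set-B vertices have degree 6. Maximum degree = max(6,6) = 6.
K_{6,6} contains K_{3,3} as a subgraph (since both sides have >= 3 vertices); by Kuratowski's theorem it is not planar.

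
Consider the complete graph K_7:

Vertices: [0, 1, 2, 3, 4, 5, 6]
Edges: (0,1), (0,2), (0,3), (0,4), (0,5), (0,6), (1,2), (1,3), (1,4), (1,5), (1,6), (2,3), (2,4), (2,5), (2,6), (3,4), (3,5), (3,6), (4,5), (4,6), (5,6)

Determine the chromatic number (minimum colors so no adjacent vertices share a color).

In K_7, every vertex is adjacent to every other vertex.
Each vertex needs a unique color.
Chromatic number = 7.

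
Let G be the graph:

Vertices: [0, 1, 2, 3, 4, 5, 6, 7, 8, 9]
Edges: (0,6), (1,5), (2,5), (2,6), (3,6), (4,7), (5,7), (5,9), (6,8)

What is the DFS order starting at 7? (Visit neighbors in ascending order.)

DFS from vertex 7 (neighbors processed in ascending order):
Visit order: 7, 4, 5, 1, 2, 6, 0, 3, 8, 9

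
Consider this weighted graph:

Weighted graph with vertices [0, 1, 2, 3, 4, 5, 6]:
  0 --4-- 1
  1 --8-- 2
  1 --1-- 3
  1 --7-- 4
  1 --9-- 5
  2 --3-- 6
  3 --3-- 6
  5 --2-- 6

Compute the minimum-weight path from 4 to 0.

Using Dijkstra's algorithm from vertex 4:
Shortest path: 4 -> 1 -> 0
Total weight: 7 + 4 = 11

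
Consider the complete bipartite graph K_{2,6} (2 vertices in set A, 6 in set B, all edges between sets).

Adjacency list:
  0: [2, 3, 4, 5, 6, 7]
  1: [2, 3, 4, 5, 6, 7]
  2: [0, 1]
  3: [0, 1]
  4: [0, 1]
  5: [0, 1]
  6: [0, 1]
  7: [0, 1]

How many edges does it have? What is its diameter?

K_{2,6} has 2 * 6 = 12 edges.
Any vertex reaches any opposite-side vertex in 1 step; same-side vertices reach in 2 steps via any opposite-side vertex.
Diameter = 2.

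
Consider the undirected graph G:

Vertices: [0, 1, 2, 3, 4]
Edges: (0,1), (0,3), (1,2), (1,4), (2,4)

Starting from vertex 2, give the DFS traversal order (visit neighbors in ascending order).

DFS from vertex 2 (neighbors processed in ascending order):
Visit order: 2, 1, 0, 3, 4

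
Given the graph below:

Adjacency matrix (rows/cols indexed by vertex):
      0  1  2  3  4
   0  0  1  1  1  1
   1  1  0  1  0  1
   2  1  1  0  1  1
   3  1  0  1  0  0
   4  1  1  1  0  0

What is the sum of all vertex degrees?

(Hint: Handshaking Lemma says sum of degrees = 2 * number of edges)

Count edges: 8 edges.
By Handshaking Lemma: sum of degrees = 2 * 8 = 16.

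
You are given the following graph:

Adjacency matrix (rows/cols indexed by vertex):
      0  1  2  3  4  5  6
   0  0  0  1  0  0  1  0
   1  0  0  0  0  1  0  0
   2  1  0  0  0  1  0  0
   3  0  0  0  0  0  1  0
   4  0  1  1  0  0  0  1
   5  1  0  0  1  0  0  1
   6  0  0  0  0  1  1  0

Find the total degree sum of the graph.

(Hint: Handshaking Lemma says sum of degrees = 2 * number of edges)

Count edges: 7 edges.
By Handshaking Lemma: sum of degrees = 2 * 7 = 14.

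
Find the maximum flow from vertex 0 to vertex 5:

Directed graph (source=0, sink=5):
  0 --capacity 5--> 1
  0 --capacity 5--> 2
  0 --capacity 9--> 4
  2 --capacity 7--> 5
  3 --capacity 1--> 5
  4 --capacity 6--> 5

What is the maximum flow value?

Computing max flow:
  Flow on (0->2): 5/5
  Flow on (0->4): 6/9
  Flow on (2->5): 5/7
  Flow on (4->5): 6/6
Maximum flow = 11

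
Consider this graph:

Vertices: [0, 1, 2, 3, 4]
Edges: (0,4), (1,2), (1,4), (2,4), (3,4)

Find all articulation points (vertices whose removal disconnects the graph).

An articulation point is a vertex whose removal disconnects the graph.
Articulation points: [4]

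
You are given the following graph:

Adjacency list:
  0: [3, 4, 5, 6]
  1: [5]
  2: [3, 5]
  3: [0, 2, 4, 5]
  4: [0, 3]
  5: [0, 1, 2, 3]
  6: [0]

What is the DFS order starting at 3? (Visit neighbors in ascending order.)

DFS from vertex 3 (neighbors processed in ascending order):
Visit order: 3, 0, 4, 5, 1, 2, 6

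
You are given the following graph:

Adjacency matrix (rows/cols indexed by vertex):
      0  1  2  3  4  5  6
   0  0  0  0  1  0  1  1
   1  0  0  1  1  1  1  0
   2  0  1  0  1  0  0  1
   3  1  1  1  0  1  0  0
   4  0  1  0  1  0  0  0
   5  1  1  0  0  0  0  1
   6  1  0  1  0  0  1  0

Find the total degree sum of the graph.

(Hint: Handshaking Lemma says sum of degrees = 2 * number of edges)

Count edges: 11 edges.
By Handshaking Lemma: sum of degrees = 2 * 11 = 22.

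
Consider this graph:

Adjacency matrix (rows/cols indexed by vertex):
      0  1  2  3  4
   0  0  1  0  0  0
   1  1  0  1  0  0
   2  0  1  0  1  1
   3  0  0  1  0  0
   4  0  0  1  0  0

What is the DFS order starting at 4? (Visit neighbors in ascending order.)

DFS from vertex 4 (neighbors processed in ascending order):
Visit order: 4, 2, 1, 0, 3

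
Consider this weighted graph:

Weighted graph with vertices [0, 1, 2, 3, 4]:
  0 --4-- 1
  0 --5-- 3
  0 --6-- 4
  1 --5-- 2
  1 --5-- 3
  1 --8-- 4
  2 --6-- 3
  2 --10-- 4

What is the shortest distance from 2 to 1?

Using Dijkstra's algorithm from vertex 2:
Shortest path: 2 -> 1
Total weight: 5 = 5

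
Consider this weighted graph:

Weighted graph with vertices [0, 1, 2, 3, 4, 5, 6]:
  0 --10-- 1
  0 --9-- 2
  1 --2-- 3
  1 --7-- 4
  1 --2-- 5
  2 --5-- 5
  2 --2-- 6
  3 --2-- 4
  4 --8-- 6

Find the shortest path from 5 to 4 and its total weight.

Using Dijkstra's algorithm from vertex 5:
Shortest path: 5 -> 1 -> 3 -> 4
Total weight: 2 + 2 + 2 = 6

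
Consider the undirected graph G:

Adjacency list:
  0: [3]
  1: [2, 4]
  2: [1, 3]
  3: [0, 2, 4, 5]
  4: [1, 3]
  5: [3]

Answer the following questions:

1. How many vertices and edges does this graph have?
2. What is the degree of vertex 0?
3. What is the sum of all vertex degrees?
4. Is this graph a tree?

Count: 6 vertices, 6 edges.
Vertex 0 has neighbors [3], degree = 1.
Handshaking lemma: 2 * 6 = 12.
A tree on 6 vertices has 5 edges. This graph has 6 edges (1 extra). Not a tree.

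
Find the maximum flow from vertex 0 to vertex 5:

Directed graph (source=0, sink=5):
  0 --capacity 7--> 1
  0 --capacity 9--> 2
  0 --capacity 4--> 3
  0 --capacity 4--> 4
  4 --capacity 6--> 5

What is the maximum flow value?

Computing max flow:
  Flow on (0->4): 4/4
  Flow on (4->5): 4/6
Maximum flow = 4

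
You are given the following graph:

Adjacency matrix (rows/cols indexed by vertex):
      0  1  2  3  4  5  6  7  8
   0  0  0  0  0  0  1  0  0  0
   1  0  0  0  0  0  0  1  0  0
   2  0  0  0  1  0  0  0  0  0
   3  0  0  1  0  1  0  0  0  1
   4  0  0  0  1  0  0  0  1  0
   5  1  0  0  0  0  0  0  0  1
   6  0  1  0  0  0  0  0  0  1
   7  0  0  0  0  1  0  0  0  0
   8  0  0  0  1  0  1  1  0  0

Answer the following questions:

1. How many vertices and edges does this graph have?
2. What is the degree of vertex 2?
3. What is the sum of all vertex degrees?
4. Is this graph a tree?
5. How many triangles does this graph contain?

Count: 9 vertices, 8 edges.
Vertex 2 has neighbors [3], degree = 1.
Handshaking lemma: 2 * 8 = 16.
A graph is a tree iff it is connected and has exactly n-1 edges. This graph is connected (all 9 vertices in one component) and has 9-1 = 8 edges. It is a tree.
Number of triangles = 0.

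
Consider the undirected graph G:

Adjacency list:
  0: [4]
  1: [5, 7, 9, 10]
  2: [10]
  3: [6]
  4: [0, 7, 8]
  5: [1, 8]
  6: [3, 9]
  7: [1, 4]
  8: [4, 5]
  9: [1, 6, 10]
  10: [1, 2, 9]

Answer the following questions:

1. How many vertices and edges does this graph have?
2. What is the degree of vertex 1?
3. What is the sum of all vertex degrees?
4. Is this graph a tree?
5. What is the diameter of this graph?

Count: 11 vertices, 12 edges.
Vertex 1 has neighbors [5, 7, 9, 10], degree = 4.
Handshaking lemma: 2 * 12 = 24.
A tree on 11 vertices has 10 edges. This graph has 12 edges (2 extra). Not a tree.
Diameter (longest shortest path) = 6.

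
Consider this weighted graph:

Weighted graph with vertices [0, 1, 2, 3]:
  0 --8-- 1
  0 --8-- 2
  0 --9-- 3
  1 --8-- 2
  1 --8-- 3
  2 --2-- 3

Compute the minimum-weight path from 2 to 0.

Using Dijkstra's algorithm from vertex 2:
Shortest path: 2 -> 0
Total weight: 8 = 8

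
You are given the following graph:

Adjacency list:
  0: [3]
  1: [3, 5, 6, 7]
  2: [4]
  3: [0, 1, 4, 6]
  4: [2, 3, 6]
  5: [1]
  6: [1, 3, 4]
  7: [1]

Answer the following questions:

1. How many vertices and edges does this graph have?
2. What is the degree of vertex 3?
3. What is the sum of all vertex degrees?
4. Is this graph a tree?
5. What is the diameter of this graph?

Count: 8 vertices, 9 edges.
Vertex 3 has neighbors [0, 1, 4, 6], degree = 4.
Handshaking lemma: 2 * 9 = 18.
A tree on 8 vertices has 7 edges. This graph has 9 edges (2 extra). Not a tree.
Diameter (longest shortest path) = 4.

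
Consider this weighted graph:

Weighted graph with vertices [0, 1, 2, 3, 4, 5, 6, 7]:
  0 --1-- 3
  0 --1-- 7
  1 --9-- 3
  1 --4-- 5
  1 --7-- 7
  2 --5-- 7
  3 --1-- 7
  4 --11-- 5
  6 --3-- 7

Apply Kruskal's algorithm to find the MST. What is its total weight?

Applying Kruskal's algorithm (sort edges by weight, add if no cycle):
  Add (0,7) w=1
  Add (0,3) w=1
  Skip (3,7) w=1 (creates cycle)
  Add (6,7) w=3
  Add (1,5) w=4
  Add (2,7) w=5
  Add (1,7) w=7
  Skip (1,3) w=9 (creates cycle)
  Add (4,5) w=11
MST weight = 32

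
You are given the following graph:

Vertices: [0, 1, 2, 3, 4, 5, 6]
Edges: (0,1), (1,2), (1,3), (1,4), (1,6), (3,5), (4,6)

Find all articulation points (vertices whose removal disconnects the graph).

An articulation point is a vertex whose removal disconnects the graph.
Articulation points: [1, 3]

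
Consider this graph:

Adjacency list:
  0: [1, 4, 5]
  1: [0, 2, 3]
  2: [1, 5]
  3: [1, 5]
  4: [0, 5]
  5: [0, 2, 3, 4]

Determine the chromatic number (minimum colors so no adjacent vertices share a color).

The graph has a maximum clique of size 3 (lower bound on chromatic number).
A valid 3-coloring: {0: 1, 1: 0, 2: 1, 3: 1, 4: 2, 5: 0}.
Chromatic number = 3.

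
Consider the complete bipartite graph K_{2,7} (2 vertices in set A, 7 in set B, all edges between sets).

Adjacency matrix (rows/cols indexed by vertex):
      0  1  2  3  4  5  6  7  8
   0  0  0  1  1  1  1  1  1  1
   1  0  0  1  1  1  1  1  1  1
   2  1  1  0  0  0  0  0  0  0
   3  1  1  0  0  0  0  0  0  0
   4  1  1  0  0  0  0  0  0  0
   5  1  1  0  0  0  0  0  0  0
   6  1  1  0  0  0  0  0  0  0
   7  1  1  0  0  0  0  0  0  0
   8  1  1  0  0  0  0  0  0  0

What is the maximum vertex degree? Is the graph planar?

Set-A vertices have degree 7; set-B vertices have degree 2. Maximum degree = max(2,7) = 7.
min(2,7) <= 2, so K_{2,7} avoids a K_{3,3} subdivision and is planar.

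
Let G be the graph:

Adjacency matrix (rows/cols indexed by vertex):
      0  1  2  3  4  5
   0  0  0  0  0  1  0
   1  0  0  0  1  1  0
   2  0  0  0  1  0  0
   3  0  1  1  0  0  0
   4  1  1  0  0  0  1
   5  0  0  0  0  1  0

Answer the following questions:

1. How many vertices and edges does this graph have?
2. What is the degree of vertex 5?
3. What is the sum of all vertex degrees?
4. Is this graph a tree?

Count: 6 vertices, 5 edges.
Vertex 5 has neighbors [4], degree = 1.
Handshaking lemma: 2 * 5 = 10.
A graph is a tree iff it is connected and has exactly n-1 edges. This graph is connected (all 6 vertices in one component) and has 6-1 = 5 edges. It is a tree.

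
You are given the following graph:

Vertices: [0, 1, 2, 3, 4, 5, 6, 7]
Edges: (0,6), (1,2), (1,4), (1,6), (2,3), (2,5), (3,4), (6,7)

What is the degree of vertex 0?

Vertex 0 has neighbors [6], so deg(0) = 1.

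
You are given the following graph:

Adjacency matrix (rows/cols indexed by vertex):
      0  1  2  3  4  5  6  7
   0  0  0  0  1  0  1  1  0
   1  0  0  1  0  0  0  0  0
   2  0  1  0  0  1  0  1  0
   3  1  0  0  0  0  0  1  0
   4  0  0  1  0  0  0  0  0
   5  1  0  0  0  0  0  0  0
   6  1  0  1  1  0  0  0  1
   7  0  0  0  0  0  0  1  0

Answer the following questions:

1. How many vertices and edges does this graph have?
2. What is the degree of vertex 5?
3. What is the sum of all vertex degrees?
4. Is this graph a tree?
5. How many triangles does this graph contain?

Count: 8 vertices, 8 edges.
Vertex 5 has neighbors [0], degree = 1.
Handshaking lemma: 2 * 8 = 16.
A tree on 8 vertices has 7 edges. This graph has 8 edges (1 extra). Not a tree.
Number of triangles = 1.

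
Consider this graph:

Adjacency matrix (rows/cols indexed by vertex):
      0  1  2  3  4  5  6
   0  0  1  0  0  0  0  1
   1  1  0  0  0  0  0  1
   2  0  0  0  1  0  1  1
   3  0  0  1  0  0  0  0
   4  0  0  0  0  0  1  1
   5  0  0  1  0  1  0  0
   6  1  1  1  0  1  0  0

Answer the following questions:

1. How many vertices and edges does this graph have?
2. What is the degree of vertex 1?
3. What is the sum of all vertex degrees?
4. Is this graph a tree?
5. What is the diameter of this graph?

Count: 7 vertices, 8 edges.
Vertex 1 has neighbors [0, 6], degree = 2.
Handshaking lemma: 2 * 8 = 16.
A tree on 7 vertices has 6 edges. This graph has 8 edges (2 extra). Not a tree.
Diameter (longest shortest path) = 3.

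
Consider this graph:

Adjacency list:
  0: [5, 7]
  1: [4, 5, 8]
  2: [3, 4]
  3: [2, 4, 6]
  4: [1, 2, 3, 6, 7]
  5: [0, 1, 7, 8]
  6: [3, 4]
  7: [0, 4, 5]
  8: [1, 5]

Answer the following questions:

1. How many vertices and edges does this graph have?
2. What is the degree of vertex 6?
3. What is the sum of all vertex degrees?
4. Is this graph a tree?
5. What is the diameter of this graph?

Count: 9 vertices, 13 edges.
Vertex 6 has neighbors [3, 4], degree = 2.
Handshaking lemma: 2 * 13 = 26.
A tree on 9 vertices has 8 edges. This graph has 13 edges (5 extra). Not a tree.
Diameter (longest shortest path) = 3.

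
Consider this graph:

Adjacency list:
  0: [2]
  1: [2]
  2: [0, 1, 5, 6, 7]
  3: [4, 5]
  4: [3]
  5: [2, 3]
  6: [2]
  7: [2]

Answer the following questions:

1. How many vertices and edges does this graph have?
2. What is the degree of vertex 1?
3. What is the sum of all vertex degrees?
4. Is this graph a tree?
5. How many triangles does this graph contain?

Count: 8 vertices, 7 edges.
Vertex 1 has neighbors [2], degree = 1.
Handshaking lemma: 2 * 7 = 14.
A graph is a tree iff it is connected and has exactly n-1 edges. This graph is connected (all 8 vertices in one component) and has 8-1 = 7 edges. It is a tree.
Number of triangles = 0.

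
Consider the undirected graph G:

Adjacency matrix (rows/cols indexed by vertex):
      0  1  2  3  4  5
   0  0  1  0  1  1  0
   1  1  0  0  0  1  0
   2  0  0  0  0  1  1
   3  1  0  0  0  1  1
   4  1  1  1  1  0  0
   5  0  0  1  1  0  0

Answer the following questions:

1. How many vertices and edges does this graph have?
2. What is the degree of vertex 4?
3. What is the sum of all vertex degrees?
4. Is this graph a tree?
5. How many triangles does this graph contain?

Count: 6 vertices, 8 edges.
Vertex 4 has neighbors [0, 1, 2, 3], degree = 4.
Handshaking lemma: 2 * 8 = 16.
A tree on 6 vertices has 5 edges. This graph has 8 edges (3 extra). Not a tree.
Number of triangles = 2.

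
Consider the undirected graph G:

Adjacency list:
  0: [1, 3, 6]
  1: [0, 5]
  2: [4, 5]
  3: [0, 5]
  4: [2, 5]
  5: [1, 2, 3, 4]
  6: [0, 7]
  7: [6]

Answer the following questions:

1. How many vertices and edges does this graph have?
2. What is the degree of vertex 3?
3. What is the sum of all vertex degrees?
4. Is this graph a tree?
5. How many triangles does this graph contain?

Count: 8 vertices, 9 edges.
Vertex 3 has neighbors [0, 5], degree = 2.
Handshaking lemma: 2 * 9 = 18.
A tree on 8 vertices has 7 edges. This graph has 9 edges (2 extra). Not a tree.
Number of triangles = 1.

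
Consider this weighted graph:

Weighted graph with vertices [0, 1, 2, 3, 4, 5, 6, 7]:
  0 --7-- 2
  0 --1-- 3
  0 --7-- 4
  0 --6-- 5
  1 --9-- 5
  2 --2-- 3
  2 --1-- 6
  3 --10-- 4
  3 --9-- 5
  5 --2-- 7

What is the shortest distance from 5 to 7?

Using Dijkstra's algorithm from vertex 5:
Shortest path: 5 -> 7
Total weight: 2 = 2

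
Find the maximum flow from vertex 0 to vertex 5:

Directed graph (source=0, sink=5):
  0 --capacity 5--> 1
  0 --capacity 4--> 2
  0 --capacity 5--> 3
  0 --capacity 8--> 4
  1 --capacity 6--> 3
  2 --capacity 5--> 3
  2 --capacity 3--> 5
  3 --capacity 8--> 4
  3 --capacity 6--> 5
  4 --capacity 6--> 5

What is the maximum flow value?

Computing max flow:
  Flow on (0->1): 5/5
  Flow on (0->2): 4/4
  Flow on (0->4): 6/8
  Flow on (1->3): 5/6
  Flow on (2->3): 1/5
  Flow on (2->5): 3/3
  Flow on (3->5): 6/6
  Flow on (4->5): 6/6
Maximum flow = 15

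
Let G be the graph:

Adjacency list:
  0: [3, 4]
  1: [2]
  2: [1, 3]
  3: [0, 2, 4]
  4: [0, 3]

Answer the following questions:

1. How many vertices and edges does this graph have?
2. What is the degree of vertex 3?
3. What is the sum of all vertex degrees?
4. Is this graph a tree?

Count: 5 vertices, 5 edges.
Vertex 3 has neighbors [0, 2, 4], degree = 3.
Handshaking lemma: 2 * 5 = 10.
A tree on 5 vertices has 4 edges. This graph has 5 edges (1 extra). Not a tree.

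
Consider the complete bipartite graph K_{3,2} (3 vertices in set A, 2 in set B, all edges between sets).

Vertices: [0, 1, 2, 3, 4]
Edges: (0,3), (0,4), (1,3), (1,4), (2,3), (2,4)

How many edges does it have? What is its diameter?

K_{3,2} has 3 * 2 = 6 edges.
Any vertex reaches any opposite-side vertex in 1 step; same-side vertices reach in 2 steps via any opposite-side vertex.
Diameter = 2.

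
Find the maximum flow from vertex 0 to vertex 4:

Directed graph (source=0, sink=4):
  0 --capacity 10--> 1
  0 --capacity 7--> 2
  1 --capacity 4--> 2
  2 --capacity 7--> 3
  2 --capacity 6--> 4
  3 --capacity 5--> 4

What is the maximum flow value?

Computing max flow:
  Flow on (0->1): 4/10
  Flow on (0->2): 7/7
  Flow on (1->2): 4/4
  Flow on (2->3): 5/7
  Flow on (2->4): 6/6
  Flow on (3->4): 5/5
Maximum flow = 11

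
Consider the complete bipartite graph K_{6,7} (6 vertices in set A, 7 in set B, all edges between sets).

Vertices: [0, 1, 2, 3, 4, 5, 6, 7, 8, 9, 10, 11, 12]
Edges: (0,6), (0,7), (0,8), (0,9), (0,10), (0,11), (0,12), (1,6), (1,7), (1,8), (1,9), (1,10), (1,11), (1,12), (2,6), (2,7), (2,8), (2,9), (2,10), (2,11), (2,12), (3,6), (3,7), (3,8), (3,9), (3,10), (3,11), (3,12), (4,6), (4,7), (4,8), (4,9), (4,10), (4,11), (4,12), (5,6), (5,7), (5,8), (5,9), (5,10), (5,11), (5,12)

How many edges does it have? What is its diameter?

K_{6,7} has 6 * 7 = 42 edges.
Any vertex reaches any opposite-side vertex in 1 step; same-side vertices reach in 2 steps via any opposite-side vertex.
Diameter = 2.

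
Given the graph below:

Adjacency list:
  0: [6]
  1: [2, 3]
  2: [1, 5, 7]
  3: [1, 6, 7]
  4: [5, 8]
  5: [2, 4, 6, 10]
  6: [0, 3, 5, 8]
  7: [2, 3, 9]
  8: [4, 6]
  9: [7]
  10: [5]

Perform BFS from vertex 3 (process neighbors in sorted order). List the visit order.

BFS from vertex 3 (neighbors processed in ascending order):
Visit order: 3, 1, 6, 7, 2, 0, 5, 8, 9, 4, 10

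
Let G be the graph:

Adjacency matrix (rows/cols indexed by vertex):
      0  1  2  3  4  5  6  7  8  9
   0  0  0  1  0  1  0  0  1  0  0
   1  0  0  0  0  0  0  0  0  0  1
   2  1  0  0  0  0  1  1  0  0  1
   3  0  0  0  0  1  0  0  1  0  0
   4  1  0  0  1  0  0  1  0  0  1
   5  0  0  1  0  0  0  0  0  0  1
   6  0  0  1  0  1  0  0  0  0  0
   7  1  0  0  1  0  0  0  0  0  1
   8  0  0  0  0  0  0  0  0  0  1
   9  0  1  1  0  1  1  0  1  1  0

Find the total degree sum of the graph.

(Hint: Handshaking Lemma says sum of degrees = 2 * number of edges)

Count edges: 14 edges.
By Handshaking Lemma: sum of degrees = 2 * 14 = 28.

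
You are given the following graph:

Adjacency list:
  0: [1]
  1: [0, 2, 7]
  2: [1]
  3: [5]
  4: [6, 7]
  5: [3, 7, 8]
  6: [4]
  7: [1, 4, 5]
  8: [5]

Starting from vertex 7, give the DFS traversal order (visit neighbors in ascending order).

DFS from vertex 7 (neighbors processed in ascending order):
Visit order: 7, 1, 0, 2, 4, 6, 5, 3, 8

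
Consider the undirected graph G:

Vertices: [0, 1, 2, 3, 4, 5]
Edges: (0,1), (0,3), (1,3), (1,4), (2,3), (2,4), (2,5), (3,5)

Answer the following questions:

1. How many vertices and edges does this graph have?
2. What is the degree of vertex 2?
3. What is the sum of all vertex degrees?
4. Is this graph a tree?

Count: 6 vertices, 8 edges.
Vertex 2 has neighbors [3, 4, 5], degree = 3.
Handshaking lemma: 2 * 8 = 16.
A tree on 6 vertices has 5 edges. This graph has 8 edges (3 extra). Not a tree.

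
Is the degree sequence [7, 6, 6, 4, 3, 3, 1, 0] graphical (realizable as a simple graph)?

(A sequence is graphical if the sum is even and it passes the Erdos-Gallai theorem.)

Sum of degrees = 30. Sum is even but fails Erdos-Gallai. The sequence is NOT graphical.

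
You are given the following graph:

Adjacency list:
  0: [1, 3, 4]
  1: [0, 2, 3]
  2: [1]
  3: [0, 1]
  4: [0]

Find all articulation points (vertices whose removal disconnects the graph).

An articulation point is a vertex whose removal disconnects the graph.
Articulation points: [0, 1]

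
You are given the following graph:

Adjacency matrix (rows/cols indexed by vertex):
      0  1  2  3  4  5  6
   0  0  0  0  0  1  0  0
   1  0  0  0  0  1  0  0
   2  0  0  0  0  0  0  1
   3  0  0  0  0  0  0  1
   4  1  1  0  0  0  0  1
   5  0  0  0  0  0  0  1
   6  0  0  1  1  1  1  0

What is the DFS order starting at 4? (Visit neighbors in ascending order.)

DFS from vertex 4 (neighbors processed in ascending order):
Visit order: 4, 0, 1, 6, 2, 3, 5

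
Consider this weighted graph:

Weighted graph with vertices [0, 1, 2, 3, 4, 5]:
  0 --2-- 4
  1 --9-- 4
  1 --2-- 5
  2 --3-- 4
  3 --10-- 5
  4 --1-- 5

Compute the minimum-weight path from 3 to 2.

Using Dijkstra's algorithm from vertex 3:
Shortest path: 3 -> 5 -> 4 -> 2
Total weight: 10 + 1 + 3 = 14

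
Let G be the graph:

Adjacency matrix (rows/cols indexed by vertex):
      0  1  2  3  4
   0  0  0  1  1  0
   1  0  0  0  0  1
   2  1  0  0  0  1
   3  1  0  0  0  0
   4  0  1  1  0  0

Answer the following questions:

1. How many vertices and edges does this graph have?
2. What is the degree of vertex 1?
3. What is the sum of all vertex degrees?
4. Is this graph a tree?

Count: 5 vertices, 4 edges.
Vertex 1 has neighbors [4], degree = 1.
Handshaking lemma: 2 * 4 = 8.
A graph is a tree iff it is connected and has exactly n-1 edges. This graph is connected (all 5 vertices in one component) and has 5-1 = 4 edges. It is a tree.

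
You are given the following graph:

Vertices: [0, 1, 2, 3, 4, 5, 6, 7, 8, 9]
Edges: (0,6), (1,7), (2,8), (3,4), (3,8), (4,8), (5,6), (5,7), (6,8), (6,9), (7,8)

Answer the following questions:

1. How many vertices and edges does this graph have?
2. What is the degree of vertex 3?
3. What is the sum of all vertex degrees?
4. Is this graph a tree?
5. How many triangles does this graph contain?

Count: 10 vertices, 11 edges.
Vertex 3 has neighbors [4, 8], degree = 2.
Handshaking lemma: 2 * 11 = 22.
A tree on 10 vertices has 9 edges. This graph has 11 edges (2 extra). Not a tree.
Number of triangles = 1.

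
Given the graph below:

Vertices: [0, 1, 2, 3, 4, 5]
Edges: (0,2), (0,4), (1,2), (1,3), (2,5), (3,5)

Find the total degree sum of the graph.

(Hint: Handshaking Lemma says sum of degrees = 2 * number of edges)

Count edges: 6 edges.
By Handshaking Lemma: sum of degrees = 2 * 6 = 12.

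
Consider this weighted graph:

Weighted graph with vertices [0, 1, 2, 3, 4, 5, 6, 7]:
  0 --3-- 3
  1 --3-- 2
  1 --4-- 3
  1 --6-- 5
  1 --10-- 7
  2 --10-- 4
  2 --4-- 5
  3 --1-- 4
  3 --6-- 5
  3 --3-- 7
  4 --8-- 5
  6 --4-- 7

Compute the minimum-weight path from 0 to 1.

Using Dijkstra's algorithm from vertex 0:
Shortest path: 0 -> 3 -> 1
Total weight: 3 + 4 = 7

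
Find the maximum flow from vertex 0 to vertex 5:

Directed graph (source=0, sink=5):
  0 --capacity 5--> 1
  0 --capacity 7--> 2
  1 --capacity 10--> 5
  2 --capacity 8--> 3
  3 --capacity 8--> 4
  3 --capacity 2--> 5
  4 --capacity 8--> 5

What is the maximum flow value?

Computing max flow:
  Flow on (0->1): 5/5
  Flow on (0->2): 7/7
  Flow on (1->5): 5/10
  Flow on (2->3): 7/8
  Flow on (3->4): 5/8
  Flow on (3->5): 2/2
  Flow on (4->5): 5/8
Maximum flow = 12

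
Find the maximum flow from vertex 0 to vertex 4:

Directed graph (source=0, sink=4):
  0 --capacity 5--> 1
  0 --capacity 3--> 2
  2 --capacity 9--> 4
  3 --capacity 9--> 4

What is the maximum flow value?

Computing max flow:
  Flow on (0->2): 3/3
  Flow on (2->4): 3/9
Maximum flow = 3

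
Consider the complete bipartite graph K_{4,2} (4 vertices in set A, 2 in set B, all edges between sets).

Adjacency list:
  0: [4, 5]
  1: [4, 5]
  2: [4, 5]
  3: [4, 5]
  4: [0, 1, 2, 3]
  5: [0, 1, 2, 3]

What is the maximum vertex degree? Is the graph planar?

Set-A vertices have degree 2; set-B vertices have degree 4. Maximum degree = max(4,2) = 4.
min(4,2) <= 2, so K_{4,2} avoids a K_{3,3} subdivision and is planar.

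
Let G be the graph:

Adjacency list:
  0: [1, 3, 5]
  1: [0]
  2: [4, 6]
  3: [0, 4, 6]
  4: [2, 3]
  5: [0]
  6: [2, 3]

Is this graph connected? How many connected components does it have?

Checking connectivity: the graph has 1 connected component(s).
All vertices are reachable from each other. The graph IS connected.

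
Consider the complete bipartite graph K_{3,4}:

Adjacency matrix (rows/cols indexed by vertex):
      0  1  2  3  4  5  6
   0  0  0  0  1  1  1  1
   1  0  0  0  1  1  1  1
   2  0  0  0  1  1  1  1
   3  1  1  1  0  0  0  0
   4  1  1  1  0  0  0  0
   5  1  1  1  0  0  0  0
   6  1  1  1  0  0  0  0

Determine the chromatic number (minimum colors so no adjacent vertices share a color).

K_{3,4} is bipartite: vertices split into two independent sets of size 3 and 4.
Color one set 0, the other 1. No adjacent vertices share a color.
Chromatic number = 2.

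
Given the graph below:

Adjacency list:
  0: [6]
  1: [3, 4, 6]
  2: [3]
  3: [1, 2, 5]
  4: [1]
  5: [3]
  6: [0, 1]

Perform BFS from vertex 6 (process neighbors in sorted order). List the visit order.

BFS from vertex 6 (neighbors processed in ascending order):
Visit order: 6, 0, 1, 3, 4, 2, 5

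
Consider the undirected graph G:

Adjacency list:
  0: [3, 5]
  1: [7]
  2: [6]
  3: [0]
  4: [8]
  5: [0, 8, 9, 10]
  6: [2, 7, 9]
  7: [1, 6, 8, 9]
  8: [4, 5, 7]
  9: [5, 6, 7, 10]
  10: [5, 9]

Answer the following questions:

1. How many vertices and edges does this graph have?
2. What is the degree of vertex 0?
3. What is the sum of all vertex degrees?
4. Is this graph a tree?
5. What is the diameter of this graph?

Count: 11 vertices, 13 edges.
Vertex 0 has neighbors [3, 5], degree = 2.
Handshaking lemma: 2 * 13 = 26.
A tree on 11 vertices has 10 edges. This graph has 13 edges (3 extra). Not a tree.
Diameter (longest shortest path) = 5.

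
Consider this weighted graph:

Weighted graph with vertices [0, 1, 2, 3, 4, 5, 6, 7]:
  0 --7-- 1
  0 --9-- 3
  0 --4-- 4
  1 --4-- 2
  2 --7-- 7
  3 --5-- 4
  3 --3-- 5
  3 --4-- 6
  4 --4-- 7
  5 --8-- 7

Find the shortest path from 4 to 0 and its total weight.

Using Dijkstra's algorithm from vertex 4:
Shortest path: 4 -> 0
Total weight: 4 = 4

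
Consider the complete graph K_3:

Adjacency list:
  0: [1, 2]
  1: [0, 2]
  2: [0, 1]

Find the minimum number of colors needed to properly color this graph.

In K_3, every vertex is adjacent to every other vertex.
Each vertex needs a unique color.
Chromatic number = 3.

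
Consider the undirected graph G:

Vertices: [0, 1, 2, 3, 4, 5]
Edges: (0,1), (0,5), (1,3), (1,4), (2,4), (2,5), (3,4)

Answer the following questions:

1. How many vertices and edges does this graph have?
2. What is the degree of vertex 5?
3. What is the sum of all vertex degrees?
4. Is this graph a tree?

Count: 6 vertices, 7 edges.
Vertex 5 has neighbors [0, 2], degree = 2.
Handshaking lemma: 2 * 7 = 14.
A tree on 6 vertices has 5 edges. This graph has 7 edges (2 extra). Not a tree.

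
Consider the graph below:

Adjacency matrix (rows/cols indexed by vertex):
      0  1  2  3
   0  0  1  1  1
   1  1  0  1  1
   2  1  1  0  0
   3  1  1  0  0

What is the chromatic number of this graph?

The graph has a maximum clique of size 3 (lower bound on chromatic number).
A valid 3-coloring: {0: 0, 1: 1, 2: 2, 3: 2}.
Chromatic number = 3.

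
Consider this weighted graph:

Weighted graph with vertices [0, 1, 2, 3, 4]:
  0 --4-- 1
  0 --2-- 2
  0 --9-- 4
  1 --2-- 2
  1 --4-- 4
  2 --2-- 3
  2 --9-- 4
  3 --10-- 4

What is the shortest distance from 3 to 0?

Using Dijkstra's algorithm from vertex 3:
Shortest path: 3 -> 2 -> 0
Total weight: 2 + 2 = 4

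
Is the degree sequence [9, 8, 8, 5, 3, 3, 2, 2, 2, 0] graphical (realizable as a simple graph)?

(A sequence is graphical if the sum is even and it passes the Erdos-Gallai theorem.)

Sum of degrees = 42. Sum is even but fails Erdos-Gallai. The sequence is NOT graphical.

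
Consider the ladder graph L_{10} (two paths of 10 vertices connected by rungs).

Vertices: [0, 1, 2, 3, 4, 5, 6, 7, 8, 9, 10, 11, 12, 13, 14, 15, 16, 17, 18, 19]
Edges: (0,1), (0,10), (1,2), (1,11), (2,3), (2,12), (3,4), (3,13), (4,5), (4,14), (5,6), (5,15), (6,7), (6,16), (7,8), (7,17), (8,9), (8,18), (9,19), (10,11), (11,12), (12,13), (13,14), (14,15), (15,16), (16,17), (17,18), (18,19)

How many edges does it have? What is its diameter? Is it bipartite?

Ladder graph L_{10}: 10 rungs + 2 * (10-1) path edges = 10 + 18 = 28 edges.
Diameter = 10.
Ladder graphs are bipartite (alternating coloring along each path).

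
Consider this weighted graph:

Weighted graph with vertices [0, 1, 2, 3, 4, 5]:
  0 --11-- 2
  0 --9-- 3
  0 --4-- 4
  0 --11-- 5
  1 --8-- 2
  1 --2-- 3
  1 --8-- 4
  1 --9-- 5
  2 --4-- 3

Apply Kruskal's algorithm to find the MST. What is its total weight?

Applying Kruskal's algorithm (sort edges by weight, add if no cycle):
  Add (1,3) w=2
  Add (0,4) w=4
  Add (2,3) w=4
  Add (1,4) w=8
  Skip (1,2) w=8 (creates cycle)
  Skip (0,3) w=9 (creates cycle)
  Add (1,5) w=9
  Skip (0,5) w=11 (creates cycle)
  Skip (0,2) w=11 (creates cycle)
MST weight = 27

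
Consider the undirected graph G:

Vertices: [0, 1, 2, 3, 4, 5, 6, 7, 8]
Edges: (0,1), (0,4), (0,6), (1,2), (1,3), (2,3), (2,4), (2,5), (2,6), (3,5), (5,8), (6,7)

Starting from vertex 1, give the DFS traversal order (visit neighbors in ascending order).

DFS from vertex 1 (neighbors processed in ascending order):
Visit order: 1, 0, 4, 2, 3, 5, 8, 6, 7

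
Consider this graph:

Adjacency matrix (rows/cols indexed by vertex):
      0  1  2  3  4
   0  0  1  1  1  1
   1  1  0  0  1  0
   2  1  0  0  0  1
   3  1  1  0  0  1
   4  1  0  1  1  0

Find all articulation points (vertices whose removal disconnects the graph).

No articulation points. The graph is biconnected.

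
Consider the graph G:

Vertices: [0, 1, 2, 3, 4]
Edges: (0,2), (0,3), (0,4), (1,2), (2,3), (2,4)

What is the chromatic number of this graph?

The graph has a maximum clique of size 3 (lower bound on chromatic number).
A valid 3-coloring: {0: 1, 1: 1, 2: 0, 3: 2, 4: 2}.
Chromatic number = 3.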